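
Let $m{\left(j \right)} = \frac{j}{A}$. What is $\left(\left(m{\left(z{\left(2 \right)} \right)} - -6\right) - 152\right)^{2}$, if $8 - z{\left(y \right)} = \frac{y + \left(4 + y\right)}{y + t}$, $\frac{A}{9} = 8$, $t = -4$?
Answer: $\frac{765625}{36} \approx 21267.0$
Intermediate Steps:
$A = 72$ ($A = 9 \cdot 8 = 72$)
$z{\left(y \right)} = 8 - \frac{4 + 2 y}{-4 + y}$ ($z{\left(y \right)} = 8 - \frac{y + \left(4 + y\right)}{y - 4} = 8 - \frac{4 + 2 y}{-4 + y}$)
$m{\left(j \right)} = \frac{j}{72}$
$\left(\left(m{\left(z{\left(2 \right)} \right)} - -6\right) - 152\right)^{2} = \left(\left(\frac{6 \frac{1}{-4 + 2} \left(-6 + 2\right)}{72} - -6\right) - 152\right)^{2} = \left(\left(\frac{6 \frac{1}{-2} \left(-4\right)}{72} + 6\right) - 152\right)^{2} = \left(\left(\frac{6 \left(- \frac{1}{2}\right) \left(-4\right)}{72} + 6\right) - 152\right)^{2} = \left(\left(\frac{1}{72} \cdot 12 + 6\right) - 152\right)^{2} = \left(\left(\frac{1}{6} + 6\right) - 152\right)^{2} = \left(\frac{37}{6} - 152\right)^{2} = \left(- \frac{875}{6}\right)^{2} = \frac{765625}{36}$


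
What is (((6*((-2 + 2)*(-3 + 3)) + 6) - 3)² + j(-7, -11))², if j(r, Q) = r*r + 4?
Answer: 3844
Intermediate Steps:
j(r, Q) = 4 + r² (j(r, Q) = r² + 4 = 4 + r²)
(((6*((-2 + 2)*(-3 + 3)) + 6) - 3)² + j(-7, -11))² = (((6*((-2 + 2)*(-3 + 3)) + 6) - 3)² + (4 + (-7)²))² = (((6*(0*0) + 6) - 3)² + (4 + 49))² = (((6*0 + 6) - 3)² + 53)² = (((0 + 6) - 3)² + 53)² = ((6 - 3)² + 53)² = (3² + 53)² = (9 + 53)² = 62² = 3844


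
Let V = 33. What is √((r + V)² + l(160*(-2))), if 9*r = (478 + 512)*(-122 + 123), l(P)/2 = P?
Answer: 3*√2201 ≈ 140.74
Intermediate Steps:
l(P) = 2*P
r = 110 (r = ((478 + 512)*(-122 + 123))/9 = (990*1)/9 = (⅑)*990 = 110)
√((r + V)² + l(160*(-2))) = √((110 + 33)² + 2*(160*(-2))) = √(143² + 2*(-320)) = √(20449 - 640) = √19809 = 3*√2201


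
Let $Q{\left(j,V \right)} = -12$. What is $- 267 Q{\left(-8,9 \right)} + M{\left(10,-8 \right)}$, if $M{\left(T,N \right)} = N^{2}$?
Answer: $3268$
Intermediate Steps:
$- 267 Q{\left(-8,9 \right)} + M{\left(10,-8 \right)} = \left(-267\right) \left(-12\right) + \left(-8\right)^{2} = 3204 + 64 = 3268$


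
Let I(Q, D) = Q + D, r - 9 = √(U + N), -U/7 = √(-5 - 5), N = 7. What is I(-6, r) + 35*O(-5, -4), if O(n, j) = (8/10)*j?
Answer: -109 + √(7 - 7*I*√10) ≈ -105.11 - 2.8475*I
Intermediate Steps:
U = -7*I*√10 (U = -7*√(-5 - 5) = -7*I*√10 ≈ -22.136*I)
O(n, j) = 4*j/5 (O(n, j) = (8*(⅒))*j = 4*j/5)
r = 9 + √(7 - 7*I*√10) (r = 9 + √(-7*I*√10 + 7) = 9 + √(7 - 7*I*√10) ≈ 12.887 - 2.8475*I)
I(Q, D) = D + Q
I(-6, r) + 35*O(-5, -4) = ((9 + √(7 - 7*I*√10)) - 6) + 35*((⅘)*(-4)) = (3 + √(7 - 7*I*√10)) + 35*(-16/5) = (3 + √(7 - 7*I*√10)) - 112 = -109 + √(7 - 7*I*√10)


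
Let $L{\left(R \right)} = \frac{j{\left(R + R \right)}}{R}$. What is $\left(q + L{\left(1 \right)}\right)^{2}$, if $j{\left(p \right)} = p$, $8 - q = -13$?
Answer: $529$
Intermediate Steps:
$q = 21$ ($q = 8 - -13 = 8 + 13 = 21$)
$L{\left(R \right)} = 2$ ($L{\left(R \right)} = \frac{R + R}{R} = \frac{2 R}{R} = 2$)
$\left(q + L{\left(1 \right)}\right)^{2} = \left(21 + 2\right)^{2} = 23^{2} = 529$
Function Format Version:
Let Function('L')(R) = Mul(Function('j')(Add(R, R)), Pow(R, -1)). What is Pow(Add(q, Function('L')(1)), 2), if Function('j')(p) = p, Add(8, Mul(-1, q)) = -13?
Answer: 529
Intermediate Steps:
q = 21 (q = Add(8, Mul(-1, -13)) = Add(8, 13) = 21)
Function('L')(R) = 2 (Function('L')(R) = Mul(Add(R, R), Pow(R, -1)) = Mul(Mul(2, R), Pow(R, -1)) = 2)
Pow(Add(q, Function('L')(1)), 2) = Pow(Add(21, 2), 2) = Pow(23, 2) = 529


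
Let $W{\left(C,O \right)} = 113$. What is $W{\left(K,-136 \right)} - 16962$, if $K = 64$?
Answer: $-16849$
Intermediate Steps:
$W{\left(K,-136 \right)} - 16962 = 113 - 16962 = -16849$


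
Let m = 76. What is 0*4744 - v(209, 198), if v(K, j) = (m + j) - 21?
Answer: -253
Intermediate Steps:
v(K, j) = 55 + j (v(K, j) = (76 + j) - 21 = 55 + j)
0*4744 - v(209, 198) = 0*4744 - (55 + 198) = 0 - 1*253 = 0 - 253 = -253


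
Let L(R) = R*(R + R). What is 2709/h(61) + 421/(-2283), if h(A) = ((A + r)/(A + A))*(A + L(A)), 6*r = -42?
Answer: 177278/280809 ≈ 0.63131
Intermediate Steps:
r = -7 (r = (⅙)*(-42) = -7)
L(R) = 2*R² (L(R) = R*(2*R) = 2*R²)
h(A) = (-7 + A)*(A + 2*A²)/(2*A) (h(A) = ((A - 7)/(A + A))*(A + 2*A²) = ((-7 + A)/((2*A)))*(A + 2*A²) = ((-7 + A)*(1/(2*A)))*(A + 2*A²) = ((-7 + A)/(2*A))*(A + 2*A²) = (-7 + A)*(A + 2*A²)/(2*A))
2709/h(61) + 421/(-2283) = 2709/(-7/2 + 61² - 13/2*61) + 421/(-2283) = 2709/(-7/2 + 3721 - 793/2) + 421*(-1/2283) = 2709/3321 - 421/2283 = 2709*(1/3321) - 421/2283 = 301/369 - 421/2283 = 177278/280809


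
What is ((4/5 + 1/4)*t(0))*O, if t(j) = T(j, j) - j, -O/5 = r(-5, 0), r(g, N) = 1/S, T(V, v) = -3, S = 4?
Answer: 63/16 ≈ 3.9375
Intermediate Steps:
r(g, N) = 1/4
O = -5/4 (O = -5*1/4 = -5/4 ≈ -1.2500)
t(j) = -3 - j
((4/5 + 1/4)*t(0))*O = ((4/5 + 1/4)*(-3 - 1*0))*(-5/4) = ((4*(1/5) + 1*(1/4))*(-3 + 0))*(-5/4) = ((4/5 + 1/4)*(-3))*(-5/4) = ((21/20)*(-3))*(-5/4) = -63/20*(-5/4) = 63/16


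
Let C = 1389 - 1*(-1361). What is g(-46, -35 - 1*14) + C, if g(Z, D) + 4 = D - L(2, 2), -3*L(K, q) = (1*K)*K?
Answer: 8095/3 ≈ 2698.3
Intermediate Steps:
L(K, q) = -K²/3 (L(K, q) = -1*K*K/3 = -K*K/3 = -K²/3)
g(Z, D) = -8/3 + D (g(Z, D) = -4 + (D - (-1)*2²/3) = -4 + (D - (-1)*4/3) = -4 + (D - 1*(-4/3)) = -4 + (D + 4/3) = -4 + (4/3 + D) = -8/3 + D)
C = 2750 (C = 1389 + 1361 = 2750)
g(-46, -35 - 1*14) + C = (-8/3 + (-35 - 1*14)) + 2750 = (-8/3 + (-35 - 14)) + 2750 = (-8/3 - 49) + 2750 = -155/3 + 2750 = 8095/3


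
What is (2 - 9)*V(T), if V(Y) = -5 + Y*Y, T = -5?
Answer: -140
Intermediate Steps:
V(Y) = -5 + Y²
(2 - 9)*V(T) = (2 - 9)*(-5 + (-5)²) = -7*(-5 + 25) = -7*20 = -140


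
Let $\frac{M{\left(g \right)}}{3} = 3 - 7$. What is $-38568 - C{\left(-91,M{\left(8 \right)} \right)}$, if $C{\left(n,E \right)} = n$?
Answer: $-38477$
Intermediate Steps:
$M{\left(g \right)} = -12$ ($M{\left(g \right)} = 3 \left(3 - 7\right) = 3 \left(-4\right) = -12$)
$-38568 - C{\left(-91,M{\left(8 \right)} \right)} = -38568 - -91 = -38568 + 91 = -38477$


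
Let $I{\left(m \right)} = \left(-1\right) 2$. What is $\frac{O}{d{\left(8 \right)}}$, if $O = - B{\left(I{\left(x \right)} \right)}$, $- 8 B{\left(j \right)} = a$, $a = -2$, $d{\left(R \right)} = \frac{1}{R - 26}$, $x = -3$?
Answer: $\frac{9}{2} \approx 4.5$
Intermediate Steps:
$I{\left(m \right)} = -2$
$d{\left(R \right)} = \frac{1}{-26 + R}$
$B{\left(j \right)} = \frac{1}{4}$ ($B{\left(j \right)} = \left(- \frac{1}{8}\right) \left(-2\right) = \frac{1}{4}$)
$O = - \frac{1}{4}$ ($O = \left(-1\right) \frac{1}{4} = - \frac{1}{4} \approx -0.25$)
$\frac{O}{d{\left(8 \right)}} = - \frac{1}{4 \frac{1}{-26 + 8}} = - \frac{1}{4 \frac{1}{-18}} = - \frac{1}{4 \left(- \frac{1}{18}\right)} = \left(- \frac{1}{4}\right) \left(-18\right) = \frac{9}{2}$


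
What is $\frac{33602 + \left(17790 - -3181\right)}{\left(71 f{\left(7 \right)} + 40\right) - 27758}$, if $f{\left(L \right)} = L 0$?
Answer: $- \frac{54573}{27718} \approx -1.9689$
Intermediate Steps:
$f{\left(L \right)} = 0$
$\frac{33602 + \left(17790 - -3181\right)}{\left(71 f{\left(7 \right)} + 40\right) - 27758} = \frac{33602 + \left(17790 - -3181\right)}{\left(71 \cdot 0 + 40\right) - 27758} = \frac{33602 + \left(17790 + 3181\right)}{\left(0 + 40\right) - 27758} = \frac{33602 + 20971}{40 - 27758} = \frac{54573}{-27718} = 54573 \left(- \frac{1}{27718}\right) = - \frac{54573}{27718}$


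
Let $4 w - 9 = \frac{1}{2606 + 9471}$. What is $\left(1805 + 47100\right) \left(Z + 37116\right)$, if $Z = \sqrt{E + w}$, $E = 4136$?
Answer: $1815157980 + \frac{48905 \sqrt{2414320098814}}{24154} \approx 1.8183 \cdot 10^{9}$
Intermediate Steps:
$w = \frac{54347}{24154}$ ($w = \frac{9}{4} + \frac{1}{4 \left(2606 + 9471\right)} = \frac{9}{4} + \frac{1}{4 \cdot 12077} = \frac{9}{4} + \frac{1}{4} \cdot \frac{1}{12077} = \frac{9}{4} + \frac{1}{48308} = \frac{54347}{24154} \approx 2.25$)
$Z = \frac{\sqrt{2414320098814}}{24154}$ ($Z = \sqrt{4136 + \frac{54347}{24154}} = \sqrt{\frac{99955291}{24154}} = \frac{\sqrt{2414320098814}}{24154} \approx 64.329$)
$\left(1805 + 47100\right) \left(Z + 37116\right) = \left(1805 + 47100\right) \left(\frac{\sqrt{2414320098814}}{24154} + 37116\right) = 48905 \left(37116 + \frac{\sqrt{2414320098814}}{24154}\right) = 1815157980 + \frac{48905 \sqrt{2414320098814}}{24154}$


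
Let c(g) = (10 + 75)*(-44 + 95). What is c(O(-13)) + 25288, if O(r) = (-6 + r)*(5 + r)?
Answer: 29623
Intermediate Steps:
c(g) = 4335 (c(g) = 85*51 = 4335)
c(O(-13)) + 25288 = 4335 + 25288 = 29623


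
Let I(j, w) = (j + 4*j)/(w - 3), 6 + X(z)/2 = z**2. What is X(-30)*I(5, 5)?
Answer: 22350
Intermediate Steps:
X(z) = -12 + 2*z**2
I(j, w) = 5*j/(-3 + w) (I(j, w) = (5*j)/(-3 + w) = 5*j/(-3 + w))
X(-30)*I(5, 5) = (-12 + 2*(-30)**2)*(5*5/(-3 + 5)) = (-12 + 2*900)*(5*5/2) = (-12 + 1800)*(5*5*(1/2)) = 1788*(25/2) = 22350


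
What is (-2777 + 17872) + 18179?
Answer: 33274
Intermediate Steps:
(-2777 + 17872) + 18179 = 15095 + 18179 = 33274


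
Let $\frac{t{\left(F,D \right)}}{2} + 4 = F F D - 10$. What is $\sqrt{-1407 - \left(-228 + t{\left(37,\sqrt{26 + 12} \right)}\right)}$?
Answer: $\sqrt{-1151 - 2738 \sqrt{38}} \approx 134.27 i$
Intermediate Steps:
$t{\left(F,D \right)} = -28 + 2 D F^{2}$ ($t{\left(F,D \right)} = -8 + 2 \left(F F D - 10\right) = -8 + 2 \left(F^{2} D - 10\right) = -8 + 2 \left(D F^{2} - 10\right) = -8 + 2 \left(-10 + D F^{2}\right) = -8 + \left(-20 + 2 D F^{2}\right) = -28 + 2 D F^{2}$)
$\sqrt{-1407 - \left(-228 + t{\left(37,\sqrt{26 + 12} \right)}\right)} = \sqrt{-1407 + \left(228 - \left(-28 + 2 \sqrt{26 + 12} \cdot 37^{2}\right)\right)} = \sqrt{-1407 + \left(228 - \left(-28 + 2 \sqrt{38} \cdot 1369\right)\right)} = \sqrt{-1407 + \left(228 - \left(-28 + 2738 \sqrt{38}\right)\right)} = \sqrt{-1407 + \left(228 + \left(28 - 2738 \sqrt{38}\right)\right)} = \sqrt{-1407 + \left(256 - 2738 \sqrt{38}\right)} = \sqrt{-1151 - 2738 \sqrt{38}}$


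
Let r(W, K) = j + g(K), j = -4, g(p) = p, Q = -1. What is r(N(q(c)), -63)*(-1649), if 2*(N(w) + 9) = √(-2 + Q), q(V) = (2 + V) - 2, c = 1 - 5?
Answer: 110483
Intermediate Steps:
c = -4
q(V) = V
N(w) = -9 + I*√3/2 (N(w) = -9 + √(-2 - 1)/2 = -9 + √(-3)/2 = -9 + (I*√3)/2 = -9 + I*√3/2)
r(W, K) = -4 + K
r(N(q(c)), -63)*(-1649) = (-4 - 63)*(-1649) = -67*(-1649) = 110483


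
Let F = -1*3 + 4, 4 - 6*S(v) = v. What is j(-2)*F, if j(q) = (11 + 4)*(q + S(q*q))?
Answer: -30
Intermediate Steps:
S(v) = ⅔ - v/6
j(q) = 10 + 15*q - 5*q²/2 (j(q) = (11 + 4)*(q + (⅔ - q*q/6)) = 15*(q + (⅔ - q²/6)) = 15*(⅔ + q - q²/6) = 10 + 15*q - 5*q²/2)
F = 1 (F = -3 + 4 = 1)
j(-2)*F = (10 + 15*(-2) - 5/2*(-2)²)*1 = (10 - 30 - 5/2*4)*1 = (10 - 30 - 10)*1 = -30*1 = -30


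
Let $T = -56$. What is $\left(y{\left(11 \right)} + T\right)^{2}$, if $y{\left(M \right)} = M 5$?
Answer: $1$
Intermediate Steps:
$y{\left(M \right)} = 5 M$
$\left(y{\left(11 \right)} + T\right)^{2} = \left(5 \cdot 11 - 56\right)^{2} = \left(55 - 56\right)^{2} = \left(-1\right)^{2} = 1$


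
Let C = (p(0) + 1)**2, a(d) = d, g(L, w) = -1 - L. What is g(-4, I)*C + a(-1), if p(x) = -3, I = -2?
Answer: 11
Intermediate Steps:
C = 4 (C = (-3 + 1)**2 = (-2)**2 = 4)
g(-4, I)*C + a(-1) = (-1 - 1*(-4))*4 - 1 = (-1 + 4)*4 - 1 = 3*4 - 1 = 12 - 1 = 11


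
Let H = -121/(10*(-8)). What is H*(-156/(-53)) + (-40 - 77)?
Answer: -119301/1060 ≈ -112.55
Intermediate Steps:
H = 121/80 (H = -121/(-80) = -121*(-1/80) = 121/80 ≈ 1.5125)
H*(-156/(-53)) + (-40 - 77) = 121*(-156/(-53))/80 + (-40 - 77) = 121*(-156*(-1/53))/80 - 117 = (121/80)*(156/53) - 117 = 4719/1060 - 117 = -119301/1060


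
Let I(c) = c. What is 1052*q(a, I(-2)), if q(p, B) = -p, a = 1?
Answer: -1052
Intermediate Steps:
1052*q(a, I(-2)) = 1052*(-1*1) = 1052*(-1) = -1052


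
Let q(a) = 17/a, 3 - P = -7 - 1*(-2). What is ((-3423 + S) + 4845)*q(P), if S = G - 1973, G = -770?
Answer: -22457/8 ≈ -2807.1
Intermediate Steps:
P = 8 (P = 3 - (-7 - 1*(-2)) = 3 - (-7 + 2) = 3 - 1*(-5) = 3 + 5 = 8)
S = -2743 (S = -770 - 1973 = -2743)
((-3423 + S) + 4845)*q(P) = ((-3423 - 2743) + 4845)*(17/8) = (-6166 + 4845)*(17*(1/8)) = -1321*17/8 = -22457/8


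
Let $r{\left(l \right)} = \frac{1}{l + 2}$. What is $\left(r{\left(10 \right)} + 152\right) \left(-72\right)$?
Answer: $-10950$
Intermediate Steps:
$r{\left(l \right)} = \frac{1}{2 + l}$
$\left(r{\left(10 \right)} + 152\right) \left(-72\right) = \left(\frac{1}{2 + 10} + 152\right) \left(-72\right) = \left(\frac{1}{12} + 152\right) \left(-72\right) = \frac{1825}{12} \left(-72\right) = -10950$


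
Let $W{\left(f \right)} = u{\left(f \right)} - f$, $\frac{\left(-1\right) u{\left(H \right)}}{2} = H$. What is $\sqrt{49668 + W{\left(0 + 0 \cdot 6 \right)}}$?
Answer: $2 \sqrt{12417} \approx 222.86$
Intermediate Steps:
$u{\left(H \right)} = - 2 H$
$W{\left(f \right)} = - 3 f$ ($W{\left(f \right)} = - 2 f - f = - 3 f$)
$\sqrt{49668 + W{\left(0 + 0 \cdot 6 \right)}} = \sqrt{49668 - 3 \left(0 + 0 \cdot 6\right)} = \sqrt{49668 - 3 \left(0 + 0\right)} = \sqrt{49668 - 0} = \sqrt{49668 + 0} = \sqrt{49668} = 2 \sqrt{12417}$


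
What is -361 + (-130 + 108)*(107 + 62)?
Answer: -4079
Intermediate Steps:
-361 + (-130 + 108)*(107 + 62) = -361 - 22*169 = -361 - 3718 = -4079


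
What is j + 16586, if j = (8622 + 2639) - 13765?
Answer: 14082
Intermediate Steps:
j = -2504 (j = 11261 - 13765 = -2504)
j + 16586 = -2504 + 16586 = 14082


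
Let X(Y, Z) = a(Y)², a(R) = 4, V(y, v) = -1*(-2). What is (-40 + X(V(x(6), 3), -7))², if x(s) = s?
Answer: 576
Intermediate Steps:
V(y, v) = 2
X(Y, Z) = 16 (X(Y, Z) = 4² = 16)
(-40 + X(V(x(6), 3), -7))² = (-40 + 16)² = (-24)² = 576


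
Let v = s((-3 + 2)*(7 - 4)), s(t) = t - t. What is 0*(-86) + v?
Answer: 0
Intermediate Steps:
s(t) = 0
v = 0
0*(-86) + v = 0*(-86) + 0 = 0 + 0 = 0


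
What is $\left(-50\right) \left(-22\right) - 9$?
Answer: $1091$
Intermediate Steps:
$\left(-50\right) \left(-22\right) - 9 = 1100 - 9 = 1091$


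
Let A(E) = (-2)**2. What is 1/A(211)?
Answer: 1/4 ≈ 0.25000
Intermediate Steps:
A(E) = 4
1/A(211) = 1/4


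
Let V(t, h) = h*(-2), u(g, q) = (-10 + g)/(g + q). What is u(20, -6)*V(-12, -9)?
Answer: 90/7 ≈ 12.857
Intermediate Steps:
u(g, q) = (-10 + g)/(g + q)
V(t, h) = -2*h
u(20, -6)*V(-12, -9) = ((-10 + 20)/(20 - 6))*(-2*(-9)) = (10/14)*18 = ((1/14)*10)*18 = (5/7)*18 = 90/7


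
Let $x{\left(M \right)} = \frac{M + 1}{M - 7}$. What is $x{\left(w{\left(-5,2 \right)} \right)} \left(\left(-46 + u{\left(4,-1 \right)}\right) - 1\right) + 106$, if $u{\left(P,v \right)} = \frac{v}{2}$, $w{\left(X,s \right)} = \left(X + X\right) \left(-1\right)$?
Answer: $- \frac{409}{6} \approx -68.167$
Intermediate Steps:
$w{\left(X,s \right)} = - 2 X$ ($w{\left(X,s \right)} = 2 X \left(-1\right) = - 2 X$)
$u{\left(P,v \right)} = \frac{v}{2}$ ($u{\left(P,v \right)} = v \frac{1}{2} = \frac{v}{2}$)
$x{\left(M \right)} = \frac{1 + M}{-7 + M}$
$x{\left(w{\left(-5,2 \right)} \right)} \left(\left(-46 + u{\left(4,-1 \right)}\right) - 1\right) + 106 = \frac{1 - -10}{-7 - -10} \left(\left(-46 + \frac{1}{2} \left(-1\right)\right) - 1\right) + 106 = \frac{1 + 10}{-7 + 10} \left(\left(-46 - \frac{1}{2}\right) - 1\right) + 106 = \frac{1}{3} \cdot 11 \left(- \frac{93}{2} - 1\right) + 106 = \frac{1}{3} \cdot 11 \left(- \frac{95}{2}\right) + 106 = \frac{11}{3} \left(- \frac{95}{2}\right) + 106 = - \frac{1045}{6} + 106 = - \frac{409}{6}$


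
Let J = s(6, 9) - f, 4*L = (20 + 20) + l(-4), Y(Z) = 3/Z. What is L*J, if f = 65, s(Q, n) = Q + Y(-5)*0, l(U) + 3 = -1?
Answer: -531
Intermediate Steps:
l(U) = -4 (l(U) = -3 - 1 = -4)
s(Q, n) = Q (s(Q, n) = Q + (3/(-5))*0 = Q + (3*(-1/5))*0 = Q - 3/5*0 = Q + 0 = Q)
L = 9 (L = ((20 + 20) - 4)/4 = (40 - 4)/4 = (1/4)*36 = 9)
J = -59 (J = 6 - 1*65 = 6 - 65 = -59)
L*J = 9*(-59) = -531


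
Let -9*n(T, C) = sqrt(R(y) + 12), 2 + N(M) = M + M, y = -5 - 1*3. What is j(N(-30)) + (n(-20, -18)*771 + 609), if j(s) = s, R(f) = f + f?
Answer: 547 - 514*I/3 ≈ 547.0 - 171.33*I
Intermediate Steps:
y = -8 (y = -5 - 3 = -8)
N(M) = -2 + 2*M (N(M) = -2 + (M + M) = -2 + 2*M)
R(f) = 2*f
n(T, C) = -2*I/9 (n(T, C) = -sqrt(2*(-8) + 12)/9 = -sqrt(-16 + 12)/9 = -2*I/9)
j(N(-30)) + (n(-20, -18)*771 + 609) = (-2 + 2*(-30)) + (-2*I/9*771 + 609) = (-2 - 60) + (-514*I/3 + 609) = -62 + (609 - 514*I/3) = 547 - 514*I/3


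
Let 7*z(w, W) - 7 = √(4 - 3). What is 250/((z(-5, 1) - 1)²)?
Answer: 12250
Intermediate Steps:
z(w, W) = 8/7 (z(w, W) = 1 + √(4 - 3)/7 = 1 + √1/7 = 1 + (⅐)*1 = 1 + ⅐ = 8/7)
250/((z(-5, 1) - 1)²) = 250/((8/7 - 1)²) = 250/((⅐)²) = 250/(1/49) = 250*49 = 12250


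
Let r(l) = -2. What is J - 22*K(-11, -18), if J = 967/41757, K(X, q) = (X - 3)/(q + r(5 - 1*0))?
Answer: -3210454/208785 ≈ -15.377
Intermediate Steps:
K(X, q) = (-3 + X)/(-2 + q) (K(X, q) = (X - 3)/(q - 2) = (-3 + X)/(-2 + q))
J = 967/41757 (J = 967*(1/41757) = 967/41757 ≈ 0.023158)
J - 22*K(-11, -18) = 967/41757 - 22*(-3 - 11)/(-2 - 18) = 967/41757 - 22*-14/(-20) = 967/41757 - 22*(-1/20*(-14)) = 967/41757 - 22*7/10 = 967/41757 - 1*77/5 = 967/41757 - 77/5 = -3210454/208785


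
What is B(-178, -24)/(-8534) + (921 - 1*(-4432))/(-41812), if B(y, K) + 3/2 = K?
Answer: -328061/2623703 ≈ -0.12504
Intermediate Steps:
B(y, K) = -3/2 + K
B(-178, -24)/(-8534) + (921 - 1*(-4432))/(-41812) = (-3/2 - 24)/(-8534) + (921 - 1*(-4432))/(-41812) = -51/2*(-1/8534) + (921 + 4432)*(-1/41812) = 3/1004 + 5353*(-1/41812) = 3/1004 - 5353/41812 = -328061/2623703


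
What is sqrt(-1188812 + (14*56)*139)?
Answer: 2*I*sqrt(269959) ≈ 1039.2*I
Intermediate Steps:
sqrt(-1188812 + (14*56)*139) = sqrt(-1188812 + 784*139) = sqrt(-1188812 + 108976) = sqrt(-1079836) = 2*I*sqrt(269959)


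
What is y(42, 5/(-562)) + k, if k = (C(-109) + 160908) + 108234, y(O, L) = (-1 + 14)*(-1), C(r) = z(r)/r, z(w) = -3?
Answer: 29335064/109 ≈ 2.6913e+5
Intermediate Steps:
C(r) = -3/r
y(O, L) = -13 (y(O, L) = 13*(-1) = -13)
k = 29336481/109 (k = (-3/(-109) + 160908) + 108234 = (-3*(-1/109) + 160908) + 108234 = (3/109 + 160908) + 108234 = 17538975/109 + 108234 = 29336481/109 ≈ 2.6914e+5)
y(42, 5/(-562)) + k = -13 + 29336481/109 = 29335064/109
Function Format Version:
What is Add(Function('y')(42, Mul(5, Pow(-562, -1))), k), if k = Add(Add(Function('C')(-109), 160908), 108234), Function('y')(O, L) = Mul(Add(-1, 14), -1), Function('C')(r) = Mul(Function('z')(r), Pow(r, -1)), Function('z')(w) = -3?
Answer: Rational(29335064, 109) ≈ 2.6913e+5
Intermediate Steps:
Function('C')(r) = Mul(-3, Pow(r, -1))
Function('y')(O, L) = -13 (Function('y')(O, L) = Mul(13, -1) = -13)
k = Rational(29336481, 109) (k = Add(Add(Mul(-3, Pow(-109, -1)), 160908), 108234) = Add(Add(Mul(-3, Rational(-1, 109)), 160908), 108234) = Add(Add(Rational(3, 109), 160908), 108234) = Add(Rational(17538975, 109), 108234) = Rational(29336481, 109) ≈ 2.6914e+5)
Add(Function('y')(42, Mul(5, Pow(-562, -1))), k) = Add(-13, Rational(29336481, 109)) = Rational(29335064, 109)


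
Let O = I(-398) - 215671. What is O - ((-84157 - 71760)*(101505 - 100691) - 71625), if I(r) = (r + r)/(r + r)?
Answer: 126772393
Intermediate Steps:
I(r) = 1 (I(r) = (2*r)/((2*r)) = (2*r)*(1/(2*r)) = 1)
O = -215670 (O = 1 - 215671 = -215670)
O - ((-84157 - 71760)*(101505 - 100691) - 71625) = -215670 - ((-84157 - 71760)*(101505 - 100691) - 71625) = -215670 - (-155917*814 - 71625) = -215670 - (-126916438 - 71625) = -215670 - 1*(-126988063) = -215670 + 126988063 = 126772393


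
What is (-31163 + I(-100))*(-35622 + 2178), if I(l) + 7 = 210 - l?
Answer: 1032081840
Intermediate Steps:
I(l) = 203 - l (I(l) = -7 + (210 - l) = 203 - l)
(-31163 + I(-100))*(-35622 + 2178) = (-31163 + (203 - 1*(-100)))*(-35622 + 2178) = (-31163 + (203 + 100))*(-33444) = (-31163 + 303)*(-33444) = -30860*(-33444) = 1032081840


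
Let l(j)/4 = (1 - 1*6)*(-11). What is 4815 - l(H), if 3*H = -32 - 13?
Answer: 4595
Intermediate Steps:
H = -15 (H = (-32 - 13)/3 = (⅓)*(-45) = -15)
l(j) = 220 (l(j) = 4*((1 - 1*6)*(-11)) = 4*((1 - 6)*(-11)) = 4*(-5*(-11)) = 4*55 = 220)
4815 - l(H) = 4815 - 1*220 = 4815 - 220 = 4595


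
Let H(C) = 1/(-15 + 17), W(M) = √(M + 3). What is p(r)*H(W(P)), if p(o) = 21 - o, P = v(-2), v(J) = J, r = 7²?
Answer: -14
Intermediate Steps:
r = 49
P = -2
W(M) = √(3 + M)
H(C) = ½ (H(C) = 1/2 = ½)
p(r)*H(W(P)) = (21 - 1*49)*(½) = (21 - 49)*(½) = -28*½ = -14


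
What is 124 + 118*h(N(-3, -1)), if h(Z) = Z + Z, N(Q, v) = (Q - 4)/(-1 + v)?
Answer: 950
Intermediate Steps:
N(Q, v) = (-4 + Q)/(-1 + v)
h(Z) = 2*Z
124 + 118*h(N(-3, -1)) = 124 + 118*(2*((-4 - 3)/(-1 - 1))) = 124 + 118*(2*(-7/(-2))) = 124 + 118*(2*(-1/2*(-7))) = 124 + 118*(2*(7/2)) = 124 + 118*7 = 124 + 826 = 950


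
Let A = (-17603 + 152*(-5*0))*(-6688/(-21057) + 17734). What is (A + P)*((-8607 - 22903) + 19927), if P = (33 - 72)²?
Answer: 25380218343621141/7019 ≈ 3.6159e+12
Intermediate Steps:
P = 1521 (P = (-39)² = 1521)
A = -6573515152178/21057 (A = (-17603 + 152*0)*(-6688*(-1/21057) + 17734) = (-17603 + 0)*(6688/21057 + 17734) = -17603*373431526/21057 = -6573515152178/21057 ≈ -3.1218e+8)
(A + P)*((-8607 - 22903) + 19927) = (-6573515152178/21057 + 1521)*((-8607 - 22903) + 19927) = -6573483124481*(-31510 + 19927)/21057 = -6573483124481/21057*(-11583) = 25380218343621141/7019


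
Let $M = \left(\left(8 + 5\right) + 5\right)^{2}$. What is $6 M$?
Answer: $1944$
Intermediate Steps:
$M = 324$ ($M = \left(13 + 5\right)^{2} = 18^{2} = 324$)
$6 M = 6 \cdot 324 = 1944$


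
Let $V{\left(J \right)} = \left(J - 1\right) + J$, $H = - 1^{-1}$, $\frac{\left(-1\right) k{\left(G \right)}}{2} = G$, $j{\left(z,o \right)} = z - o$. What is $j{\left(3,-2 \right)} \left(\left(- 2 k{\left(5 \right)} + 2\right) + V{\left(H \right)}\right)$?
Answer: $95$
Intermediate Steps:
$k{\left(G \right)} = - 2 G$
$H = -1$ ($H = \left(-1\right) 1 = -1$)
$V{\left(J \right)} = -1 + 2 J$ ($V{\left(J \right)} = \left(-1 + J\right) + J = -1 + 2 J$)
$j{\left(3,-2 \right)} \left(\left(- 2 k{\left(5 \right)} + 2\right) + V{\left(H \right)}\right) = \left(3 - -2\right) \left(\left(- 2 \left(\left(-2\right) 5\right) + 2\right) + \left(-1 + 2 \left(-1\right)\right)\right) = \left(3 + 2\right) \left(\left(\left(-2\right) \left(-10\right) + 2\right) - 3\right) = 5 \left(\left(20 + 2\right) - 3\right) = 5 \left(22 - 3\right) = 5 \cdot 19 = 95$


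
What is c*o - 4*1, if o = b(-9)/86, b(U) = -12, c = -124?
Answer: 572/43 ≈ 13.302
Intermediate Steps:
o = -6/43 (o = -12/86 = -12*1/86 = -6/43 ≈ -0.13953)
c*o - 4*1 = -124*(-6/43) - 4*1 = 744/43 - 4 = 572/43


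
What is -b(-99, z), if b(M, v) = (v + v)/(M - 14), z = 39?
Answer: 78/113 ≈ 0.69027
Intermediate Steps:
b(M, v) = 2*v/(-14 + M) (b(M, v) = (2*v)/(-14 + M) = 2*v/(-14 + M))
-b(-99, z) = -2*39/(-14 - 99) = -2*39/(-113) = -2*39*(-1)/113 = -1*(-78/113) = 78/113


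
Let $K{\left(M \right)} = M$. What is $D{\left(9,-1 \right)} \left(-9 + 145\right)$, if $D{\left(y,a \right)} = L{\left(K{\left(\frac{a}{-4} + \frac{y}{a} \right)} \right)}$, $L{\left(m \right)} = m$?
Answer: $-1190$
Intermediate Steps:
$D{\left(y,a \right)} = - \frac{a}{4} + \frac{y}{a}$ ($D{\left(y,a \right)} = \frac{a}{-4} + \frac{y}{a} = a \left(- \frac{1}{4}\right) + \frac{y}{a} = - \frac{a}{4} + \frac{y}{a}$)
$D{\left(9,-1 \right)} \left(-9 + 145\right) = \left(\left(- \frac{1}{4}\right) \left(-1\right) + \frac{9}{-1}\right) \left(-9 + 145\right) = \left(\frac{1}{4} + 9 \left(-1\right)\right) 136 = \left(\frac{1}{4} - 9\right) 136 = \left(- \frac{35}{4}\right) 136 = -1190$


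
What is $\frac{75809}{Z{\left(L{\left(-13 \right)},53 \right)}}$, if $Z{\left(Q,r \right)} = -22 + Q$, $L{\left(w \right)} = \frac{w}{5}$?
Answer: $- \frac{9245}{3} \approx -3081.7$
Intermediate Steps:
$L{\left(w \right)} = \frac{w}{5}$ ($L{\left(w \right)} = w \frac{1}{5} = \frac{w}{5}$)
$\frac{75809}{Z{\left(L{\left(-13 \right)},53 \right)}} = \frac{75809}{-22 + \frac{1}{5} \left(-13\right)} = \frac{75809}{-22 - \frac{13}{5}} = \frac{75809}{- \frac{123}{5}} = 75809 \left(- \frac{5}{123}\right) = - \frac{9245}{3}$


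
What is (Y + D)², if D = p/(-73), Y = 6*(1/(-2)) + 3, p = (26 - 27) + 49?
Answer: 2304/5329 ≈ 0.43235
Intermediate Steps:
p = 48 (p = -1 + 49 = 48)
Y = 0 (Y = 6*(1*(-½)) + 3 = 6*(-½) + 3 = -3 + 3 = 0)
D = -48/73 (D = 48/(-73) = 48*(-1/73) = -48/73 ≈ -0.65753)
(Y + D)² = (0 - 48/73)² = (-48/73)² = 2304/5329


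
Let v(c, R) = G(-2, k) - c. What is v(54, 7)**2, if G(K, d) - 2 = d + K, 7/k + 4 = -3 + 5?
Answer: 13225/4 ≈ 3306.3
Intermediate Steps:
k = -7/2 (k = 7/(-4 + (-3 + 5)) = 7/(-4 + 2) = 7/(-2) = 7*(-1/2) = -7/2 ≈ -3.5000)
G(K, d) = 2 + K + d (G(K, d) = 2 + (d + K) = 2 + (K + d) = 2 + K + d)
v(c, R) = -7/2 - c (v(c, R) = (2 - 2 - 7/2) - c = -7/2 - c)
v(54, 7)**2 = (-7/2 - 1*54)**2 = (-7/2 - 54)**2 = (-115/2)**2 = 13225/4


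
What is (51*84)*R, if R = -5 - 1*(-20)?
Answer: 64260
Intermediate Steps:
R = 15 (R = -5 + 20 = 15)
(51*84)*R = (51*84)*15 = 4284*15 = 64260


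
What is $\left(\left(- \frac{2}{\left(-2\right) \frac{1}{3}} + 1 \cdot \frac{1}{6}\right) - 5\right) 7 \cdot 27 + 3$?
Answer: $- \frac{687}{2} \approx -343.5$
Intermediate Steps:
$\left(\left(- \frac{2}{\left(-2\right) \frac{1}{3}} + 1 \cdot \frac{1}{6}\right) - 5\right) 7 \cdot 27 + 3 = \left(\left(- \frac{2}{- \frac{2}{3}} + \frac{1}{6}\right) - 5\right) 7 \cdot 27 + 3 = \left(\left(\left(-2\right) \left(- \frac{3}{2}\right) + \frac{1}{6}\right) - 5\right) 7 \cdot 27 + 3 = \left(\left(3 + \frac{1}{6}\right) - 5\right) 7 \cdot 27 + 3 = \left(\frac{19}{6} - 5\right) 7 \cdot 27 + 3 = \left(- \frac{11}{6}\right) 7 \cdot 27 + 3 = \left(- \frac{77}{6}\right) 27 + 3 = - \frac{693}{2} + 3 = - \frac{687}{2}$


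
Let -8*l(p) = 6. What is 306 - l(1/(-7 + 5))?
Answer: 1227/4 ≈ 306.75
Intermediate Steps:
l(p) = -¾ (l(p) = -⅛*6 = -¾)
306 - l(1/(-7 + 5)) = 306 - 1*(-¾) = 306 + ¾ = 1227/4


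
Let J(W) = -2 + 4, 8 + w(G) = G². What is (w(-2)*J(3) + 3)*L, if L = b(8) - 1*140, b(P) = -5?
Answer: 725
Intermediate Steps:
L = -145 (L = -5 - 1*140 = -5 - 140 = -145)
w(G) = -8 + G²
J(W) = 2
(w(-2)*J(3) + 3)*L = ((-8 + (-2)²)*2 + 3)*(-145) = ((-8 + 4)*2 + 3)*(-145) = (-4*2 + 3)*(-145) = (-8 + 3)*(-145) = -5*(-145) = 725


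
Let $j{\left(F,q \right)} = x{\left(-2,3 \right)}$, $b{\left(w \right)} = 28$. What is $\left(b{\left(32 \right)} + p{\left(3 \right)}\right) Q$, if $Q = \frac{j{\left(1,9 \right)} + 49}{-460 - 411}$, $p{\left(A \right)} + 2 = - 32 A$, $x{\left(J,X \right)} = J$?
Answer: $\frac{3290}{871} \approx 3.7773$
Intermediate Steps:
$j{\left(F,q \right)} = -2$
$p{\left(A \right)} = -2 - 32 A$
$Q = - \frac{47}{871}$ ($Q = \frac{-2 + 49}{-460 - 411} = \frac{47}{-871} = 47 \left(- \frac{1}{871}\right) = - \frac{47}{871} \approx -0.053961$)
$\left(b{\left(32 \right)} + p{\left(3 \right)}\right) Q = \left(28 - 98\right) \left(- \frac{47}{871}\right) = \left(-70\right) \left(- \frac{47}{871}\right) = \frac{3290}{871}$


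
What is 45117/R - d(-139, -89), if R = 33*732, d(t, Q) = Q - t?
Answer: -129187/2684 ≈ -48.132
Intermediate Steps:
R = 24156
45117/R - d(-139, -89) = 45117/24156 - (-89 - 1*(-139)) = 45117*(1/24156) - (-89 + 139) = 5013/2684 - 1*50 = 5013/2684 - 50 = -129187/2684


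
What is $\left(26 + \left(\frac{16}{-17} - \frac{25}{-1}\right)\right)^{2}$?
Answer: $\frac{724201}{289} \approx 2505.9$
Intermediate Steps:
$\left(26 + \left(\frac{16}{-17} - \frac{25}{-1}\right)\right)^{2} = \left(26 + \left(16 \left(- \frac{1}{17}\right) - -25\right)\right)^{2} = \left(26 + \left(- \frac{16}{17} + 25\right)\right)^{2} = \left(26 + \frac{409}{17}\right)^{2} = \left(\frac{851}{17}\right)^{2} = \frac{724201}{289}$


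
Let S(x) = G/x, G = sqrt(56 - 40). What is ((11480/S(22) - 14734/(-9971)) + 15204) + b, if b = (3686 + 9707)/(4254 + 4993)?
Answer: 7223730504829/92201837 ≈ 78347.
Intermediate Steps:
b = 13393/9247 ≈ 1.4484
G = 4 (G = sqrt(16) = 4)
S(x) = 4/x
((11480/S(22) - 14734/(-9971)) + 15204) + b = ((11480/((4/22)) - 14734/(-9971)) + 15204) + 13393/9247 = ((11480/((4*(1/22))) - 14734*(-1/9971)) + 15204) + 13393/9247 = ((11480/(2/11) + 14734/9971) + 15204) + 13393/9247 = ((11480*(11/2) + 14734/9971) + 15204) + 13393/9247 = ((63140 + 14734/9971) + 15204) + 13393/9247 = (629583674/9971 + 15204) + 13393/9247 = 781182758/9971 + 13393/9247 = 7223730504829/92201837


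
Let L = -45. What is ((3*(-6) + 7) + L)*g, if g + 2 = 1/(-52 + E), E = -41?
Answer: 10472/93 ≈ 112.60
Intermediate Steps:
g = -187/93 (g = -2 + 1/(-52 - 41) = -2 + 1/(-93) = -2 - 1/93 = -187/93 ≈ -2.0108)
((3*(-6) + 7) + L)*g = ((3*(-6) + 7) - 45)*(-187/93) = ((-18 + 7) - 45)*(-187/93) = (-11 - 45)*(-187/93) = -56*(-187/93) = 10472/93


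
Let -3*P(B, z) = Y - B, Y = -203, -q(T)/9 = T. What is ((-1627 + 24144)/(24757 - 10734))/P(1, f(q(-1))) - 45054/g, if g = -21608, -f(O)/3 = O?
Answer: 73392601/34805086 ≈ 2.1087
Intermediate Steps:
q(T) = -9*T
f(O) = -3*O
P(B, z) = 203/3 + B/3 (P(B, z) = -(-203 - B)/3 = 203/3 + B/3)
((-1627 + 24144)/(24757 - 10734))/P(1, f(q(-1))) - 45054/g = ((-1627 + 24144)/(24757 - 10734))/(203/3 + (⅓)*1) - 45054/(-21608) = (22517/14023)/(203/3 + ⅓) - 45054*(-1/21608) = (22517*(1/14023))/68 + 22527/10804 = (22517/14023)*(1/68) + 22527/10804 = 22517/953564 + 22527/10804 = 73392601/34805086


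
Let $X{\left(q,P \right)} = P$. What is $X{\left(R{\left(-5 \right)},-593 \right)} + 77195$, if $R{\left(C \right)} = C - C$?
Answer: $76602$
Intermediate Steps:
$R{\left(C \right)} = 0$
$X{\left(R{\left(-5 \right)},-593 \right)} + 77195 = -593 + 77195 = 76602$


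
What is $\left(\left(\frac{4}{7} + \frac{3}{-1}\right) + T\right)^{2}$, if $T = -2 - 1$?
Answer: $\frac{1444}{49} \approx 29.469$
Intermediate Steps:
$T = -3$ ($T = -2 - 1 = -3$)
$\left(\left(\frac{4}{7} + \frac{3}{-1}\right) + T\right)^{2} = \left(\left(\frac{4}{7} + \frac{3}{-1}\right) - 3\right)^{2} = \left(\left(4 \cdot \frac{1}{7} + 3 \left(-1\right)\right) - 3\right)^{2} = \left(\left(\frac{4}{7} - 3\right) - 3\right)^{2} = \left(- \frac{17}{7} - 3\right)^{2} = \left(- \frac{38}{7}\right)^{2} = \frac{1444}{49}$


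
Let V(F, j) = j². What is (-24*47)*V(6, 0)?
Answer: 0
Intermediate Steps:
(-24*47)*V(6, 0) = -24*47*0² = -1128*0 = 0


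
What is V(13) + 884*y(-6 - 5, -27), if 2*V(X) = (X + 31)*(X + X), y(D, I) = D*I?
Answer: 263120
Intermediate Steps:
V(X) = X*(31 + X) (V(X) = ((X + 31)*(X + X))/2 = ((31 + X)*(2*X))/2 = (2*X*(31 + X))/2 = X*(31 + X))
V(13) + 884*y(-6 - 5, -27) = 13*(31 + 13) + 884*((-6 - 5)*(-27)) = 13*44 + 884*(-11*(-27)) = 572 + 884*297 = 572 + 262548 = 263120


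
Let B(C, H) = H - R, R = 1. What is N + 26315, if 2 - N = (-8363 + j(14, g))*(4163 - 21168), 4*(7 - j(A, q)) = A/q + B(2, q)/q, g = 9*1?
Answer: -2557401389/18 ≈ -1.4208e+8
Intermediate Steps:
B(C, H) = -1 + H (B(C, H) = H - 1*1 = H - 1 = -1 + H)
g = 9
j(A, q) = 7 - A/(4*q) - (-1 + q)/(4*q) (j(A, q) = 7 - (A/q + (-1 + q)/q)/4 = 7 + (-A/(4*q) - (-1 + q)/(4*q)) = 7 - A/(4*q) - (-1 + q)/(4*q))
N = -2557875059/18 (N = 2 - (-8363 + (¼)*(1 - 1*14 + 27*9)/9)*(4163 - 21168) = 2 - (-8363 + (¼)*(⅑)*(1 - 14 + 243))*(-17005) = 2 - (-8363 + (¼)*(⅑)*230)*(-17005) = 2 - (-8363 + 115/18)*(-17005) = 2 - (-150419)*(-17005)/18 = 2 - 1*2557875095/18 = 2 - 2557875095/18 = -2557875059/18 ≈ -1.4210e+8)
N + 26315 = -2557875059/18 + 26315 = -2557401389/18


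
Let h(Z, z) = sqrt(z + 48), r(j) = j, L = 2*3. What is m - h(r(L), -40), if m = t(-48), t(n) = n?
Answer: -48 - 2*sqrt(2) ≈ -50.828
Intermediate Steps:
L = 6
h(Z, z) = sqrt(48 + z)
m = -48
m - h(r(L), -40) = -48 - sqrt(48 - 40) = -48 - sqrt(8) = -48 - 2*sqrt(2)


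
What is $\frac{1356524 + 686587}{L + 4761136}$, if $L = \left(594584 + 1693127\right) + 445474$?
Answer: $\frac{681037}{2498107} \approx 0.27262$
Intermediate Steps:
$L = 2733185$ ($L = 2287711 + 445474 = 2733185$)
$\frac{1356524 + 686587}{L + 4761136} = \frac{1356524 + 686587}{2733185 + 4761136} = \frac{2043111}{7494321} = 2043111 \cdot \frac{1}{7494321} = \frac{681037}{2498107}$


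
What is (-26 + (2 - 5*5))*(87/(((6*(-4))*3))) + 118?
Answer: 4253/24 ≈ 177.21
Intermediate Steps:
(-26 + (2 - 5*5))*(87/(((6*(-4))*3))) + 118 = (-26 + (2 - 25))*(87/((-24*3))) + 118 = (-26 - 23)*(87/(-72)) + 118 = -4263*(-1)/72 + 118 = -49*(-29/24) + 118 = 1421/24 + 118 = 4253/24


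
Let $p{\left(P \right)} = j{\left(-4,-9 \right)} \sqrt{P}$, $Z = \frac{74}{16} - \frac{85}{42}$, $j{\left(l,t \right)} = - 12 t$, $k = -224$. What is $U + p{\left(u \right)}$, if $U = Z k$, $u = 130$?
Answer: $- \frac{1748}{3} + 108 \sqrt{130} \approx 648.72$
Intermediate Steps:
$Z = \frac{437}{168}$ ($Z = 74 \cdot \frac{1}{16} - \frac{85}{42} = \frac{37}{8} - \frac{85}{42} = \frac{437}{168} \approx 2.6012$)
$U = - \frac{1748}{3}$ ($U = \frac{437}{168} \left(-224\right) = - \frac{1748}{3} \approx -582.67$)
$p{\left(P \right)} = 108 \sqrt{P}$ ($p{\left(P \right)} = \left(-12\right) \left(-9\right) \sqrt{P} = 108 \sqrt{P}$)
$U + p{\left(u \right)} = - \frac{1748}{3} + 108 \sqrt{130}$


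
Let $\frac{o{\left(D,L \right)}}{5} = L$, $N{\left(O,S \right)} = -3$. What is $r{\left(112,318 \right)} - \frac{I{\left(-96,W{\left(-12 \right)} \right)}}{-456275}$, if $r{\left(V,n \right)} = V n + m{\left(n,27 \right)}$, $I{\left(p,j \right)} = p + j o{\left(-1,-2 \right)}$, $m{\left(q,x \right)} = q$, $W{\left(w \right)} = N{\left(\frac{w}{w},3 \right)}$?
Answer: $\frac{16395785784}{456275} \approx 35934.0$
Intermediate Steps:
$o{\left(D,L \right)} = 5 L$
$W{\left(w \right)} = -3$
$I{\left(p,j \right)} = p - 10 j$ ($I{\left(p,j \right)} = p + j 5 \left(-2\right) = p + j \left(-10\right) = p - 10 j$)
$r{\left(V,n \right)} = n + V n$ ($r{\left(V,n \right)} = V n + n = n + V n$)
$r{\left(112,318 \right)} - \frac{I{\left(-96,W{\left(-12 \right)} \right)}}{-456275} = 318 \left(1 + 112\right) - \frac{-96 - -30}{-456275} = 318 \cdot 113 - \left(-96 + 30\right) \left(- \frac{1}{456275}\right) = 35934 - \left(-66\right) \left(- \frac{1}{456275}\right) = 35934 - \frac{66}{456275} = \frac{16395785784}{456275}$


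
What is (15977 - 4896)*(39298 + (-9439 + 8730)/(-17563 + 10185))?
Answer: 458977161799/1054 ≈ 4.3546e+8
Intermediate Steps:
(15977 - 4896)*(39298 + (-9439 + 8730)/(-17563 + 10185)) = 11081*(39298 - 709/(-7378)) = 11081*(39298 - 709*(-1/7378)) = 11081*(39298 + 709/7378) = 11081*(289941353/7378) = 458977161799/1054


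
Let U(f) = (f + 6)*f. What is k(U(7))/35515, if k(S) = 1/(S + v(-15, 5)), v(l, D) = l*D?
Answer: 1/568240 ≈ 1.7598e-6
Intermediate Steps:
U(f) = f*(6 + f) (U(f) = (6 + f)*f = f*(6 + f))
v(l, D) = D*l
k(S) = 1/(-75 + S) (k(S) = 1/(S + 5*(-15)) = 1/(S - 75) = 1/(-75 + S))
k(U(7))/35515 = 1/(-75 + 7*(6 + 7)*35515) = (1/35515)/(-75 + 7*13) = (1/35515)/(-75 + 91) = (1/35515)/16 = (1/16)*(1/35515) = 1/568240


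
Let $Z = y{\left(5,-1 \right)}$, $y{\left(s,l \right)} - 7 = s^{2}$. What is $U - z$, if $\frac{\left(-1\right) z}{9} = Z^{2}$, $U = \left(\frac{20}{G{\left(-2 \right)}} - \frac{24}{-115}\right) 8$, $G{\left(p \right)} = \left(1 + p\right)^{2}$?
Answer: $\frac{1078432}{115} \approx 9377.7$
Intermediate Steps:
$y{\left(s,l \right)} = 7 + s^{2}$
$Z = 32$ ($Z = 7 + 5^{2} = 7 + 25 = 32$)
$U = \frac{18592}{115}$ ($U = \left(\frac{20}{\left(1 - 2\right)^{2}} - \frac{24}{-115}\right) 8 = \left(\frac{20}{\left(-1\right)^{2}} - - \frac{24}{115}\right) 8 = \left(\frac{20}{1} + \frac{24}{115}\right) 8 = \left(20 \cdot 1 + \frac{24}{115}\right) 8 = \left(20 + \frac{24}{115}\right) 8 = \frac{2324}{115} \cdot 8 = \frac{18592}{115} \approx 161.67$)
$z = -9216$ ($z = - 9 \cdot 32^{2} = \left(-9\right) 1024 = -9216$)
$U - z = \frac{18592}{115} - -9216 = \frac{18592}{115} + 9216 = \frac{1078432}{115}$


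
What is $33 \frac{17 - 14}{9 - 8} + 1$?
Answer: $100$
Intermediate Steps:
$33 \frac{17 - 14}{9 - 8} + 1 = 33 \cdot \frac{3}{1} + 1 = 33 \cdot 3 \cdot 1 + 1 = 33 \cdot 3 + 1 = 99 + 1 = 100$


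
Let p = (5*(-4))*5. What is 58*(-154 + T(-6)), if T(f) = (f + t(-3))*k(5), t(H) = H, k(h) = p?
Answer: 43268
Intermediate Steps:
p = -100 (p = -20*5 = -100)
k(h) = -100
T(f) = 300 - 100*f (T(f) = (f - 3)*(-100) = (-3 + f)*(-100) = 300 - 100*f)
58*(-154 + T(-6)) = 58*(-154 + (300 - 100*(-6))) = 58*(-154 + (300 + 600)) = 58*(-154 + 900) = 58*746 = 43268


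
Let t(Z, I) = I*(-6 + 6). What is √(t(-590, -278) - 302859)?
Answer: 9*I*√3739 ≈ 550.33*I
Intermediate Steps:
t(Z, I) = 0 (t(Z, I) = I*0 = 0)
√(t(-590, -278) - 302859) = √(0 - 302859) = √(-302859) = 9*I*√3739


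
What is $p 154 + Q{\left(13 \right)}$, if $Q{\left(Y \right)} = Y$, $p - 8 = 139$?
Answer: $22651$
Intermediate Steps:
$p = 147$ ($p = 8 + 139 = 147$)
$p 154 + Q{\left(13 \right)} = 147 \cdot 154 + 13 = 22638 + 13 = 22651$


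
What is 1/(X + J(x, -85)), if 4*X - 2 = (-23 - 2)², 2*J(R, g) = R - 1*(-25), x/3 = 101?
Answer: 4/1283 ≈ 0.0031177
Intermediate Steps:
x = 303 (x = 3*101 = 303)
J(R, g) = 25/2 + R/2 (J(R, g) = (R - 1*(-25))/2 = (R + 25)/2 = (25 + R)/2 = 25/2 + R/2)
X = 627/4 (X = ½ + (-23 - 2)²/4 = ½ + (¼)*(-25)² = ½ + (¼)*625 = ½ + 625/4 = 627/4 ≈ 156.75)
1/(X + J(x, -85)) = 1/(627/4 + (25/2 + (½)*303)) = 1/(627/4 + (25/2 + 303/2)) = 1/(627/4 + 164) = 1/(1283/4) = 4/1283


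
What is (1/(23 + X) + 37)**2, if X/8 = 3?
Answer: 3027600/2209 ≈ 1370.6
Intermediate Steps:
X = 24 (X = 8*3 = 24)
(1/(23 + X) + 37)**2 = (1/(23 + 24) + 37)**2 = (1/47 + 37)**2 = (1740/47)**2 = 3027600/2209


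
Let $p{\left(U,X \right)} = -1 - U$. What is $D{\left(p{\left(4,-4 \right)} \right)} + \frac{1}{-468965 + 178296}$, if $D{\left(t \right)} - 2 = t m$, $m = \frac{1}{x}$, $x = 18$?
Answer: $\frac{9010721}{5232042} \approx 1.7222$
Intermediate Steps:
$m = \frac{1}{18} \approx 0.055556$
$D{\left(t \right)} = 2 + \frac{t}{18}$ ($D{\left(t \right)} = 2 + t \frac{1}{18} = 2 + \frac{t}{18}$)
$D{\left(p{\left(4,-4 \right)} \right)} + \frac{1}{-468965 + 178296} = \left(2 + \frac{-1 - 4}{18}\right) + \frac{1}{-468965 + 178296} = \left(2 + \frac{-1 - 4}{18}\right) + \frac{1}{-290669} = \left(2 + \frac{1}{18} \left(-5\right)\right) - \frac{1}{290669} = \left(2 - \frac{5}{18}\right) - \frac{1}{290669} = \frac{31}{18} - \frac{1}{290669} = \frac{9010721}{5232042}$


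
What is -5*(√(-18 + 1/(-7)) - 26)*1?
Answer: 130 - 5*I*√889/7 ≈ 130.0 - 21.297*I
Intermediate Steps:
-5*(√(-18 + 1/(-7)) - 26)*1 = -5*(√(-18 - ⅐) - 26)*1 = -5*(√(-127/7) - 26)*1 = -5*(I*√889/7 - 26)*1 = -5*(-26 + I*√889/7)*1 = (130 - 5*I*√889/7)*1 = 130 - 5*I*√889/7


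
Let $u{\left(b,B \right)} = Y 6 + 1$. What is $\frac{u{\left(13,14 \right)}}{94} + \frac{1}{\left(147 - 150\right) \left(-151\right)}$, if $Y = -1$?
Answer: $- \frac{2171}{42582} \approx -0.050984$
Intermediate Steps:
$u{\left(b,B \right)} = -5$ ($u{\left(b,B \right)} = \left(-1\right) 6 + 1 = -6 + 1 = -5$)
$\frac{u{\left(13,14 \right)}}{94} + \frac{1}{\left(147 - 150\right) \left(-151\right)} = - \frac{5}{94} + \frac{1}{\left(147 - 150\right) \left(-151\right)} = \left(-5\right) \frac{1}{94} + \frac{1}{-3} \left(- \frac{1}{151}\right) = - \frac{5}{94} - - \frac{1}{453} = - \frac{5}{94} + \frac{1}{453} = - \frac{2171}{42582}$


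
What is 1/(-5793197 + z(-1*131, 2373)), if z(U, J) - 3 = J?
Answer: -1/5790821 ≈ -1.7269e-7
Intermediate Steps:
z(U, J) = 3 + J
1/(-5793197 + z(-1*131, 2373)) = 1/(-5793197 + (3 + 2373)) = 1/(-5793197 + 2376) = 1/(-5790821) = -1/5790821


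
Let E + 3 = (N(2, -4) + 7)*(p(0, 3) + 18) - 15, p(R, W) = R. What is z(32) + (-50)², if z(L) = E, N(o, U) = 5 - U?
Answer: 2770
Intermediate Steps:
E = 270 (E = -3 + (((5 - 1*(-4)) + 7)*(0 + 18) - 15) = -3 + (((5 + 4) + 7)*18 - 15) = -3 + ((9 + 7)*18 - 15) = -3 + (16*18 - 15) = -3 + (288 - 15) = -3 + 273 = 270)
z(L) = 270
z(32) + (-50)² = 270 + (-50)² = 270 + 2500 = 2770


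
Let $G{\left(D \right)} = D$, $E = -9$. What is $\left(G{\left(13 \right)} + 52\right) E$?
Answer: $-585$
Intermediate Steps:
$\left(G{\left(13 \right)} + 52\right) E = \left(13 + 52\right) \left(-9\right) = 65 \left(-9\right) = -585$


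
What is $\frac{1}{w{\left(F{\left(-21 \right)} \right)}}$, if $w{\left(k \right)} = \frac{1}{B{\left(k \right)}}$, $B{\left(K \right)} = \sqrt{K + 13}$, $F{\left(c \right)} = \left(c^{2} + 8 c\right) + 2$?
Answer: $12 \sqrt{2} \approx 16.971$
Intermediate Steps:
$F{\left(c \right)} = 2 + c^{2} + 8 c$
$B{\left(K \right)} = \sqrt{13 + K}$
$w{\left(k \right)} = \frac{1}{\sqrt{13 + k}}$
$\frac{1}{w{\left(F{\left(-21 \right)} \right)}} = \frac{1}{\frac{1}{\sqrt{13 + \left(2 + \left(-21\right)^{2} + 8 \left(-21\right)\right)}}} = \frac{1}{\frac{1}{\sqrt{13 + \left(2 + 441 - 168\right)}}} = \frac{1}{\frac{1}{\sqrt{13 + 275}}} = \frac{1}{\frac{1}{\sqrt{288}}} = \frac{1}{\frac{1}{24} \sqrt{2}} = 12 \sqrt{2}$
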